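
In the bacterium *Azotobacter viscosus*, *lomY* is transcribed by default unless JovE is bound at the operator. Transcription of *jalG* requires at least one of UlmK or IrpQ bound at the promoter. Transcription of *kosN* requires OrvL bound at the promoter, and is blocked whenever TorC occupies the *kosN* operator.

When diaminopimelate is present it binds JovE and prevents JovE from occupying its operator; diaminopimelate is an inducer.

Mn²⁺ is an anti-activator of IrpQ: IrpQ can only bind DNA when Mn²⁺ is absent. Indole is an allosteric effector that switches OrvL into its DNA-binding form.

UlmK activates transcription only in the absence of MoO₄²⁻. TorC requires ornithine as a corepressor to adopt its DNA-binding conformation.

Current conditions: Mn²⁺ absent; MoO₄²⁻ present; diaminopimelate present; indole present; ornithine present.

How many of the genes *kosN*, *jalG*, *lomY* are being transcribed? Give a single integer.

2

Ornithine is present, so TorC is active.
Indole is present, so OrvL is active.
With repressor TorC bound, *kosN* is not transcribed.
→ *kosN* is OFF.
MoO₄²⁻ is present, so UlmK is inactive.
Mn²⁺ is absent, so IrpQ is active.
Activator IrpQ is present, so *jalG* is transcribed.
→ *jalG* is ON.
Diaminopimelate is present, so JovE is inactive.
With no repressor bound, *lomY* is transcribed.
→ *lomY* is ON.
2 of the 3 genes are transcribed.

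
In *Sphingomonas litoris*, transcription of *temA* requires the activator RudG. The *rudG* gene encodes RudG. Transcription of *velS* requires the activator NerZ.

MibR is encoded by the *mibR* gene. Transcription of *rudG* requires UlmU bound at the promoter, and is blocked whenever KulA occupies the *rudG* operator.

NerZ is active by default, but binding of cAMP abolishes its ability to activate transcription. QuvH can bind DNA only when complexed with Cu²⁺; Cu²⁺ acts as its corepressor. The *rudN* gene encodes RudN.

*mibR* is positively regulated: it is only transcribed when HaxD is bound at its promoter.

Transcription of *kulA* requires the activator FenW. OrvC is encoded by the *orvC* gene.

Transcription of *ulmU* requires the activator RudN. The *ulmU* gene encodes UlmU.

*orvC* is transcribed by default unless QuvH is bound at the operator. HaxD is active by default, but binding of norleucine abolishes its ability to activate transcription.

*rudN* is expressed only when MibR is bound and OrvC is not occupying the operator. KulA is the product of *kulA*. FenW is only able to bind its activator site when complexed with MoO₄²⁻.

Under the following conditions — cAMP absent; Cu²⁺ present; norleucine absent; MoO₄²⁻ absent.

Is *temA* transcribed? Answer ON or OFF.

ON

Norleucine is absent, so HaxD is active.
No repressor is bound and HaxD is active, so *mibR* is transcribed.
So MibR is produced and active.
Cu²⁺ is present, so QuvH is active.
With repressor QuvH bound, *orvC* is not transcribed.
So OrvC is not produced.
No repressor is bound and MibR is active, so *rudN* is transcribed.
So RudN is produced and active.
No repressor is bound and RudN is active, so *ulmU* is transcribed.
So UlmU is produced and active.
MoO₄²⁻ is absent, so FenW is inactive.
Required activator FenW is absent, so *kulA* is not transcribed.
So KulA is not produced.
No repressor is bound and UlmU is active, so *rudG* is transcribed.
So RudG is produced and active.
No repressor is bound and RudG is active, so *temA* is transcribed.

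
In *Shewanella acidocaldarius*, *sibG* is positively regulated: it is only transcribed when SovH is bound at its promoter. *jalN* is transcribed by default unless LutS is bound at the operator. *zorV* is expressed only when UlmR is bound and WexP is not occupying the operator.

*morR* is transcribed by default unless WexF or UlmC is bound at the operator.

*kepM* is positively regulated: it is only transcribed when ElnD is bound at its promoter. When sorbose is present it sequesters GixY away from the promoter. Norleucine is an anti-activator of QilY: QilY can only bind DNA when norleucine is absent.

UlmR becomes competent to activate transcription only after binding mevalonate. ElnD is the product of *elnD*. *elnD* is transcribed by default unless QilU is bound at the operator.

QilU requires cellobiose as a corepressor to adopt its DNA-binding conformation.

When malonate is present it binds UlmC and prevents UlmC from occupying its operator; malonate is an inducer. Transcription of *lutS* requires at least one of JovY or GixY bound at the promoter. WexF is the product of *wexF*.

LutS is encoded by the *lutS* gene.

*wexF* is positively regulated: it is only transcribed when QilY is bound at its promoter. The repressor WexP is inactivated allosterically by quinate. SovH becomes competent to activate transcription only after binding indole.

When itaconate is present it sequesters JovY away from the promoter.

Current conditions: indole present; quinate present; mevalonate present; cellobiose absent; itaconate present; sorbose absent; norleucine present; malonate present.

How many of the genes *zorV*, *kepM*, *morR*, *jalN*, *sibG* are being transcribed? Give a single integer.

4

Mevalonate is present, so UlmR is active.
Quinate is present, so WexP is inactive.
No repressor is bound and UlmR is active, so *zorV* is transcribed.
→ *zorV* is ON.
Cellobiose is absent, so QilU is inactive.
With no repressor bound, *elnD* is transcribed.
So ElnD is produced and active.
No repressor is bound and ElnD is active, so *kepM* is transcribed.
→ *kepM* is ON.
Norleucine is present, so QilY is inactive.
Required activator QilY is absent, so *wexF* is not transcribed.
So WexF is not produced.
Malonate is present, so UlmC is inactive.
With no repressor bound, *morR* is transcribed.
→ *morR* is ON.
Itaconate is present, so JovY is inactive.
Sorbose is absent, so GixY is active.
Activator GixY is present, so *lutS* is transcribed.
So LutS is produced and active.
With repressor LutS bound, *jalN* is not transcribed.
→ *jalN* is OFF.
Indole is present, so SovH is active.
No repressor is bound and SovH is active, so *sibG* is transcribed.
→ *sibG* is ON.
4 of the 5 genes are transcribed.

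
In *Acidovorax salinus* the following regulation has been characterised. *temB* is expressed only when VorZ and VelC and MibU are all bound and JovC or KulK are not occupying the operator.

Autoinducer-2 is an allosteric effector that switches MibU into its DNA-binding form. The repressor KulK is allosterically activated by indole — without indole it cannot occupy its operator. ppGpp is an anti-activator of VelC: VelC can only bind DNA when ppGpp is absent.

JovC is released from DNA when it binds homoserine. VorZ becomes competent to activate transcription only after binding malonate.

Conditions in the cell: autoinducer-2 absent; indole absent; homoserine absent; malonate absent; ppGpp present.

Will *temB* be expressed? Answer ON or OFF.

OFF

Homoserine is absent, so JovC is active.
Malonate is absent, so VorZ is inactive.
ppGpp is present, so VelC is inactive.
Autoinducer-2 is absent, so MibU is inactive.
Indole is absent, so KulK is inactive.
With repressor JovC bound, *temB* is not transcribed.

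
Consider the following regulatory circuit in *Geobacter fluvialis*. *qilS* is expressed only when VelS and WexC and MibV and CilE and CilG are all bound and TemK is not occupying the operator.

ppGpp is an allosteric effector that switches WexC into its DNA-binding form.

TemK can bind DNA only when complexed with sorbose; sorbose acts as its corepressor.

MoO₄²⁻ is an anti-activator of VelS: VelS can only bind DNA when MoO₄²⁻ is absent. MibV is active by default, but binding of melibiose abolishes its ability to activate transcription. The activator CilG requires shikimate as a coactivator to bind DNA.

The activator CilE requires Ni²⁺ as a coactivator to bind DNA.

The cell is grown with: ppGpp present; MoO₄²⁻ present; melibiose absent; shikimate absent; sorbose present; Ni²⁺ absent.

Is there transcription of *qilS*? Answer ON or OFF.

OFF

MoO₄²⁻ is present, so VelS is inactive.
Sorbose is present, so TemK is active.
ppGpp is present, so WexC is active.
Melibiose is absent, so MibV is active.
Ni²⁺ is absent, so CilE is inactive.
Shikimate is absent, so CilG is inactive.
With repressor TemK bound, *qilS* is not transcribed.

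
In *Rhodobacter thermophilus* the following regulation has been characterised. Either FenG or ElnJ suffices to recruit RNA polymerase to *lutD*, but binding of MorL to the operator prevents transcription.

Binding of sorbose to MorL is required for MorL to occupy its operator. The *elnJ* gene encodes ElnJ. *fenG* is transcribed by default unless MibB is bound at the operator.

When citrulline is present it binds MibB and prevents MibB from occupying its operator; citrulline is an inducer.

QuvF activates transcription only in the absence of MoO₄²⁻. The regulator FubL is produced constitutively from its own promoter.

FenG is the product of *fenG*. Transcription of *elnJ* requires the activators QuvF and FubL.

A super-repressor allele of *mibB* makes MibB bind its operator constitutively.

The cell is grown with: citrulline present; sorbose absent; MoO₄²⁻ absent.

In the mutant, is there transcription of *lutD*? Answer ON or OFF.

Sorbose is absent, so MorL is inactive.
MibB is constitutively active in this strain.
With repressor MibB bound, *fenG* is not transcribed.
So FenG is not produced.
MoO₄²⁻ is absent, so QuvF is active.
FubL is produced constitutively and is active.
No repressor is bound and QuvF and FubL are active, so *elnJ* is transcribed.
So ElnJ is produced and active.
Activator ElnJ is present, so *lutD* is transcribed.

ON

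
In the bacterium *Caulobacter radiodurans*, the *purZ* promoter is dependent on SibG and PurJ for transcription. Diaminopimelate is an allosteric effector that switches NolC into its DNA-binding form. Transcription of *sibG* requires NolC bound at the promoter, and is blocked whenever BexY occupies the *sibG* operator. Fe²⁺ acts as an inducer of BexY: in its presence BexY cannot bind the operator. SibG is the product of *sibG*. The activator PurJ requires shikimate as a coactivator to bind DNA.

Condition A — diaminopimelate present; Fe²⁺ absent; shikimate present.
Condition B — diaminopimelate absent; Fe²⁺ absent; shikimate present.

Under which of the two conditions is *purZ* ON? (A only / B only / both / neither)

neither

Condition A:
Diaminopimelate is present, so NolC is active.
Fe²⁺ is absent, so BexY is active.
With repressor BexY bound, *sibG* is not transcribed.
So SibG is not produced.
Shikimate is present, so PurJ is active.
Required activator SibG is absent, so *purZ* is not transcribed.
→ *purZ* is OFF in A.
Condition B:
Diaminopimelate is absent, so NolC is inactive.
Fe²⁺ is absent, so BexY is active.
With repressor BexY bound, *sibG* is not transcribed.
So SibG is not produced.
Shikimate is present, so PurJ is active.
Required activator SibG is absent, so *purZ* is not transcribed.
→ *purZ* is OFF in B.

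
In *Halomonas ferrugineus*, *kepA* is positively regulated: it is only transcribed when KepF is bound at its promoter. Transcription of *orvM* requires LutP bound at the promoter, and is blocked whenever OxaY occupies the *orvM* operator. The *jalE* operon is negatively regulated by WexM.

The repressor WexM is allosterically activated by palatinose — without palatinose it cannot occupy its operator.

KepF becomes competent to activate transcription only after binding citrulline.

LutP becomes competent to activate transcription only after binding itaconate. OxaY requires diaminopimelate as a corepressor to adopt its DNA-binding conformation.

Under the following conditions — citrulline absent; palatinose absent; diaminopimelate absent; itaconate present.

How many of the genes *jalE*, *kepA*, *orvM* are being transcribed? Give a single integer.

2

Palatinose is absent, so WexM is inactive.
With no repressor bound, *jalE* is transcribed.
→ *jalE* is ON.
Citrulline is absent, so KepF is inactive.
Required activator KepF is absent, so *kepA* is not transcribed.
→ *kepA* is OFF.
Diaminopimelate is absent, so OxaY is inactive.
Itaconate is present, so LutP is active.
No repressor is bound and LutP is active, so *orvM* is transcribed.
→ *orvM* is ON.
2 of the 3 genes are transcribed.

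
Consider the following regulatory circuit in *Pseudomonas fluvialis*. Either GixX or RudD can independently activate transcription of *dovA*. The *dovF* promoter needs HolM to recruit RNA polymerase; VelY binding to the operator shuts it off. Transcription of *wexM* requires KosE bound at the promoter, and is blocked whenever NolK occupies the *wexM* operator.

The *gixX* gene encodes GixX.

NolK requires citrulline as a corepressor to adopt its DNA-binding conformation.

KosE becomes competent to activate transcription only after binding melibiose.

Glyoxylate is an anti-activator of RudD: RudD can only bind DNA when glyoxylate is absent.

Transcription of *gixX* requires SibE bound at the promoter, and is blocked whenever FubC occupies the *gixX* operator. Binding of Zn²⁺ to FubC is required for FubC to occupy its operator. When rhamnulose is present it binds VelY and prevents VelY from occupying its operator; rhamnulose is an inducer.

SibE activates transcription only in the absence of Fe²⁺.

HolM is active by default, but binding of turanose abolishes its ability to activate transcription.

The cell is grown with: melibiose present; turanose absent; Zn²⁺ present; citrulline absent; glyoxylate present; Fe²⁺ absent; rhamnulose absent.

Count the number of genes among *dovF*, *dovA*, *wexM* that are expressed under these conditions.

Rhamnulose is absent, so VelY is active.
Turanose is absent, so HolM is active.
With repressor VelY bound, *dovF* is not transcribed.
→ *dovF* is OFF.
Zn²⁺ is present, so FubC is active.
Fe²⁺ is absent, so SibE is active.
With repressor FubC bound, *gixX* is not transcribed.
So GixX is not produced.
Glyoxylate is present, so RudD is inactive.
No activator is available at the *dovA* promoter, so *dovA* is not transcribed.
→ *dovA* is OFF.
Melibiose is present, so KosE is active.
Citrulline is absent, so NolK is inactive.
No repressor is bound and KosE is active, so *wexM* is transcribed.
→ *wexM* is ON.
1 of the 3 genes is transcribed.

1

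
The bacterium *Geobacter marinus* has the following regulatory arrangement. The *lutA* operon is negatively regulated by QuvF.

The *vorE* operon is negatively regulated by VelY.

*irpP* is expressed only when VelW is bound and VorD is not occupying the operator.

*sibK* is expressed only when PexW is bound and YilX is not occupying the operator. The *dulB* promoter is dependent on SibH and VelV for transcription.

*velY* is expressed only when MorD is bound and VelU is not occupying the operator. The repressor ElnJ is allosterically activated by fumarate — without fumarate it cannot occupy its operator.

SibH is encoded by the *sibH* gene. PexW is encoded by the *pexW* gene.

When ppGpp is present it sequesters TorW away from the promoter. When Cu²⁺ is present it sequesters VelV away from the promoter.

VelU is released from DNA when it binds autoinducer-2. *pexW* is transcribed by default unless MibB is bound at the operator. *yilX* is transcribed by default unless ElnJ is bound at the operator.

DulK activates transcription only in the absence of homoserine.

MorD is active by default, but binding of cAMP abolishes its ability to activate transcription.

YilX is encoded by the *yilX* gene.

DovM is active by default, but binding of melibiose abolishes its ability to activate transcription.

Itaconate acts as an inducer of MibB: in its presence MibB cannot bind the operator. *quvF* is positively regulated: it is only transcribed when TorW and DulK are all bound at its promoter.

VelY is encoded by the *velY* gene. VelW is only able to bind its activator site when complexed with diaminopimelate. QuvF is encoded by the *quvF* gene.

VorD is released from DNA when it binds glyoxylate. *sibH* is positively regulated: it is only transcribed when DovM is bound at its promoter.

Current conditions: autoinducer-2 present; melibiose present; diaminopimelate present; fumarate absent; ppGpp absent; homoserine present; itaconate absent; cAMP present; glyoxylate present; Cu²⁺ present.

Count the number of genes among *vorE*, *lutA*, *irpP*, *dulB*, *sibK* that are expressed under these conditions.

Autoinducer-2 is present, so VelU is inactive.
cAMP is present, so MorD is inactive.
Required activator MorD is absent, so *velY* is not transcribed.
So VelY is not produced.
With no repressor bound, *vorE* is transcribed.
→ *vorE* is ON.
ppGpp is absent, so TorW is active.
Homoserine is present, so DulK is inactive.
Required activator DulK is absent, so *quvF* is not transcribed.
So QuvF is not produced.
With no repressor bound, *lutA* is transcribed.
→ *lutA* is ON.
Diaminopimelate is present, so VelW is active.
Glyoxylate is present, so VorD is inactive.
No repressor is bound and VelW is active, so *irpP* is transcribed.
→ *irpP* is ON.
Melibiose is present, so DovM is inactive.
Required activator DovM is absent, so *sibH* is not transcribed.
So SibH is not produced.
Cu²⁺ is present, so VelV is inactive.
Required activator SibH is absent, so *dulB* is not transcribed.
→ *dulB* is OFF.
Fumarate is absent, so ElnJ is inactive.
With no repressor bound, *yilX* is transcribed.
So YilX is produced and active.
Itaconate is absent, so MibB is active.
With repressor MibB bound, *pexW* is not transcribed.
So PexW is not produced.
With repressor YilX bound, *sibK* is not transcribed.
→ *sibK* is OFF.
3 of the 5 genes are transcribed.

3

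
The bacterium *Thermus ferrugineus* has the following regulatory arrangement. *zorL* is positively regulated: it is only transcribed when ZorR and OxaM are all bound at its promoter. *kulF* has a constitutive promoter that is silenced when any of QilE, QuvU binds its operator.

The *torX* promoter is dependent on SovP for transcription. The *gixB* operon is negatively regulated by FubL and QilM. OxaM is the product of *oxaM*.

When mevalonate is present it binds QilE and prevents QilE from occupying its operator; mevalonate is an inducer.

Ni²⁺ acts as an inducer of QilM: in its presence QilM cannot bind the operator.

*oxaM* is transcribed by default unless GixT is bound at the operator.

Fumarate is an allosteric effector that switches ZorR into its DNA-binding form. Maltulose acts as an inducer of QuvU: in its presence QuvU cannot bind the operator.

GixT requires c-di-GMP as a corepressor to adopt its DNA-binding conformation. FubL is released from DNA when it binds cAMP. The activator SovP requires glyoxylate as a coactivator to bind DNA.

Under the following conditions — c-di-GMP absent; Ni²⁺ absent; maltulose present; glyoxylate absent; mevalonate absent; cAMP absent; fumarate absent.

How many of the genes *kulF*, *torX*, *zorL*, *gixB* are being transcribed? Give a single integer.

Mevalonate is absent, so QilE is active.
Maltulose is present, so QuvU is inactive.
With repressor QilE bound, *kulF* is not transcribed.
→ *kulF* is OFF.
Glyoxylate is absent, so SovP is inactive.
Required activator SovP is absent, so *torX* is not transcribed.
→ *torX* is OFF.
Fumarate is absent, so ZorR is inactive.
c-di-GMP is absent, so GixT is inactive.
With no repressor bound, *oxaM* is transcribed.
So OxaM is produced and active.
Required activator ZorR is absent, so *zorL* is not transcribed.
→ *zorL* is OFF.
cAMP is absent, so FubL is active.
Ni²⁺ is absent, so QilM is active.
With repressor FubL bound, *gixB* is not transcribed.
→ *gixB* is OFF.
0 of the 4 genes are transcribed.

0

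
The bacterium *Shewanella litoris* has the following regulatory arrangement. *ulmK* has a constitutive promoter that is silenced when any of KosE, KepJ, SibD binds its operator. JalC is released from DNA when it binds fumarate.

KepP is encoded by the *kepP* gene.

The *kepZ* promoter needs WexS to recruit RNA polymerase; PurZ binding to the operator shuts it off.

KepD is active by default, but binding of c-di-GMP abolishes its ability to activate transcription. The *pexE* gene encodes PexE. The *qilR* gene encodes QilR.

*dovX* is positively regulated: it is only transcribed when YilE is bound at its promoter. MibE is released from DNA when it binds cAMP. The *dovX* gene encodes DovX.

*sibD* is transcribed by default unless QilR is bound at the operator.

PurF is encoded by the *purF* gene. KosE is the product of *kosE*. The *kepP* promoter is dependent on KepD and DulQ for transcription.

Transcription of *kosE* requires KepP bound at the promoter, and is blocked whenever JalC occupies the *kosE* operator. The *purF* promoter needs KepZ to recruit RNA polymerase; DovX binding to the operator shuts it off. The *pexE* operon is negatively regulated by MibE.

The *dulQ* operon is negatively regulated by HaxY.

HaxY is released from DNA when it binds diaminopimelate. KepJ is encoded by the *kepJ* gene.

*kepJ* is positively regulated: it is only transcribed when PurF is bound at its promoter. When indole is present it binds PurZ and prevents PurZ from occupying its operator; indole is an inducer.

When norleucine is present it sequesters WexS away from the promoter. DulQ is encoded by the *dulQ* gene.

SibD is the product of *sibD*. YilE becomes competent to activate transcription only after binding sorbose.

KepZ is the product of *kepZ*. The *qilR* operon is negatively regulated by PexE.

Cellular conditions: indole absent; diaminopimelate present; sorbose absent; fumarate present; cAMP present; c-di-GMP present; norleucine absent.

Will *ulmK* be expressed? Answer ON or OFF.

OFF

c-di-GMP is present, so KepD is inactive.
Diaminopimelate is present, so HaxY is inactive.
With no repressor bound, *dulQ* is transcribed.
So DulQ is produced and active.
Required activator KepD is absent, so *kepP* is not transcribed.
So KepP is not produced.
Fumarate is present, so JalC is inactive.
Required activator KepP is absent, so *kosE* is not transcribed.
So KosE is not produced.
Sorbose is absent, so YilE is inactive.
Required activator YilE is absent, so *dovX* is not transcribed.
So DovX is not produced.
Norleucine is absent, so WexS is active.
Indole is absent, so PurZ is active.
With repressor PurZ bound, *kepZ* is not transcribed.
So KepZ is not produced.
Required activator KepZ is absent, so *purF* is not transcribed.
So PurF is not produced.
Required activator PurF is absent, so *kepJ* is not transcribed.
So KepJ is not produced.
cAMP is present, so MibE is inactive.
With no repressor bound, *pexE* is transcribed.
So PexE is produced and active.
With repressor PexE bound, *qilR* is not transcribed.
So QilR is not produced.
With no repressor bound, *sibD* is transcribed.
So SibD is produced and active.
With repressor SibD bound, *ulmK* is not transcribed.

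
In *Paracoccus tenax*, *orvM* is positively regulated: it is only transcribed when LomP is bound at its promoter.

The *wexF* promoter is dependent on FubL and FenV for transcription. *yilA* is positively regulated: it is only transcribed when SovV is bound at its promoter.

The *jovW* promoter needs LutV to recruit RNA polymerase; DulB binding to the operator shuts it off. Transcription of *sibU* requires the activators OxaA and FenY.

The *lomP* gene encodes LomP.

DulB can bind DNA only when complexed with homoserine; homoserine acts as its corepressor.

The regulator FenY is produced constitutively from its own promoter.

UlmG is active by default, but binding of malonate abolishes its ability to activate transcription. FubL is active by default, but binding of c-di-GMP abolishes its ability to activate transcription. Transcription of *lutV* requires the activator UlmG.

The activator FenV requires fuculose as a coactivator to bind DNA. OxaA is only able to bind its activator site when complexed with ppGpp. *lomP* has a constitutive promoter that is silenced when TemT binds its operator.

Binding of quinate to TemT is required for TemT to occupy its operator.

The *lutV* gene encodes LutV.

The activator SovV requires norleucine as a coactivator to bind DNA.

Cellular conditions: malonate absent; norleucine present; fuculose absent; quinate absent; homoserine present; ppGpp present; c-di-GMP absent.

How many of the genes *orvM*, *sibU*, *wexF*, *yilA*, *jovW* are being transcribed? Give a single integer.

Quinate is absent, so TemT is inactive.
With no repressor bound, *lomP* is transcribed.
So LomP is produced and active.
No repressor is bound and LomP is active, so *orvM* is transcribed.
→ *orvM* is ON.
ppGpp is present, so OxaA is active.
FenY is produced constitutively and is active.
No repressor is bound and OxaA and FenY are active, so *sibU* is transcribed.
→ *sibU* is ON.
c-di-GMP is absent, so FubL is active.
Fuculose is absent, so FenV is inactive.
Required activator FenV is absent, so *wexF* is not transcribed.
→ *wexF* is OFF.
Norleucine is present, so SovV is active.
No repressor is bound and SovV is active, so *yilA* is transcribed.
→ *yilA* is ON.
Malonate is absent, so UlmG is active.
No repressor is bound and UlmG is active, so *lutV* is transcribed.
So LutV is produced and active.
Homoserine is present, so DulB is active.
With repressor DulB bound, *jovW* is not transcribed.
→ *jovW* is OFF.
3 of the 5 genes are transcribed.

3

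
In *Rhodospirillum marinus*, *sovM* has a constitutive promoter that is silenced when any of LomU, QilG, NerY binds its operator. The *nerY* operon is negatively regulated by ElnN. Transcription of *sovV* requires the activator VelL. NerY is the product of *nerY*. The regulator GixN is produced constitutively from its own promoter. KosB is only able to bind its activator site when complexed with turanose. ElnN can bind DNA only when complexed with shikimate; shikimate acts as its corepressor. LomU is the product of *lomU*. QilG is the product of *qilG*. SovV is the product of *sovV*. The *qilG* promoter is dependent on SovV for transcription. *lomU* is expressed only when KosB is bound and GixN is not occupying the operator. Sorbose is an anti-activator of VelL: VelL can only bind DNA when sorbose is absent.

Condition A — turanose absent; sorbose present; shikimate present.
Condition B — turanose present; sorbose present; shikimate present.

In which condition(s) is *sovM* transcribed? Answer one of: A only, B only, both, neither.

Condition A:
Turanose is absent, so KosB is inactive.
GixN is produced constitutively and is active.
With repressor GixN bound, *lomU* is not transcribed.
So LomU is not produced.
Sorbose is present, so VelL is inactive.
Required activator VelL is absent, so *sovV* is not transcribed.
So SovV is not produced.
Required activator SovV is absent, so *qilG* is not transcribed.
So QilG is not produced.
Shikimate is present, so ElnN is active.
With repressor ElnN bound, *nerY* is not transcribed.
So NerY is not produced.
With no repressor bound, *sovM* is transcribed.
→ *sovM* is ON in A.
Condition B:
Turanose is present, so KosB is active.
GixN is produced constitutively and is active.
With repressor GixN bound, *lomU* is not transcribed.
So LomU is not produced.
Sorbose is present, so VelL is inactive.
Required activator VelL is absent, so *sovV* is not transcribed.
So SovV is not produced.
Required activator SovV is absent, so *qilG* is not transcribed.
So QilG is not produced.
Shikimate is present, so ElnN is active.
With repressor ElnN bound, *nerY* is not transcribed.
So NerY is not produced.
With no repressor bound, *sovM* is transcribed.
→ *sovM* is ON in B.

both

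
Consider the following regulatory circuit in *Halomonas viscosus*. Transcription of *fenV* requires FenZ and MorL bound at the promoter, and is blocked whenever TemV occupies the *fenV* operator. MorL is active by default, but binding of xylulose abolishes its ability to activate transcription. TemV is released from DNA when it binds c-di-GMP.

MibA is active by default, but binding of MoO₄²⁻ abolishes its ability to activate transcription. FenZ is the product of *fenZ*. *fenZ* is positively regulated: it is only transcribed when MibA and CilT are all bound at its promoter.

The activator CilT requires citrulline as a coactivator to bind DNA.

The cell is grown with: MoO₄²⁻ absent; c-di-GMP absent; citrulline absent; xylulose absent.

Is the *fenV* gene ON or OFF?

OFF

MoO₄²⁻ is absent, so MibA is active.
Citrulline is absent, so CilT is inactive.
Required activator CilT is absent, so *fenZ* is not transcribed.
So FenZ is not produced.
Xylulose is absent, so MorL is active.
c-di-GMP is absent, so TemV is active.
With repressor TemV bound, *fenV* is not transcribed.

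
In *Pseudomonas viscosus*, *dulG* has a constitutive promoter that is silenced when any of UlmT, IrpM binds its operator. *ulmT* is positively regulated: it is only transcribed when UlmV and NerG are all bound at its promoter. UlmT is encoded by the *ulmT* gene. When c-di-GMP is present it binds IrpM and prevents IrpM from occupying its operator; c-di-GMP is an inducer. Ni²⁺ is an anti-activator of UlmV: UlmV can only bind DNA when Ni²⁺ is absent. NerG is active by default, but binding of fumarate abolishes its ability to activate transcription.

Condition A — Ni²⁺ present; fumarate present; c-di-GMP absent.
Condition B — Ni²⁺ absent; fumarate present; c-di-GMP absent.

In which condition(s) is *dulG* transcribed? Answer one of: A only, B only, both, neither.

neither

Condition A:
Ni²⁺ is present, so UlmV is inactive.
Fumarate is present, so NerG is inactive.
Required activator UlmV is absent, so *ulmT* is not transcribed.
So UlmT is not produced.
c-di-GMP is absent, so IrpM is active.
With repressor IrpM bound, *dulG* is not transcribed.
→ *dulG* is OFF in A.
Condition B:
Ni²⁺ is absent, so UlmV is active.
Fumarate is present, so NerG is inactive.
Required activator NerG is absent, so *ulmT* is not transcribed.
So UlmT is not produced.
c-di-GMP is absent, so IrpM is active.
With repressor IrpM bound, *dulG* is not transcribed.
→ *dulG* is OFF in B.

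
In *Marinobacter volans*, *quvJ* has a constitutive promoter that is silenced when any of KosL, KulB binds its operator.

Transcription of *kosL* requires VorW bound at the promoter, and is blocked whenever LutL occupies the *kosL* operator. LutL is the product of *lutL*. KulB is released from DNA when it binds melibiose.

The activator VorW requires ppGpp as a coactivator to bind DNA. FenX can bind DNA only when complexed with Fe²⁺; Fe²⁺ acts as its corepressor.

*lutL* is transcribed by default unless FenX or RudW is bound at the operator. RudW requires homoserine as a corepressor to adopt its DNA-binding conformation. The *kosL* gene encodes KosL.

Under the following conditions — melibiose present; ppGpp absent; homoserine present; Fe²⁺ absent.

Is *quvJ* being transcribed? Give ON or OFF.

ppGpp is absent, so VorW is inactive.
Fe²⁺ is absent, so FenX is inactive.
Homoserine is present, so RudW is active.
With repressor RudW bound, *lutL* is not transcribed.
So LutL is not produced.
Required activator VorW is absent, so *kosL* is not transcribed.
So KosL is not produced.
Melibiose is present, so KulB is inactive.
With no repressor bound, *quvJ* is transcribed.

ON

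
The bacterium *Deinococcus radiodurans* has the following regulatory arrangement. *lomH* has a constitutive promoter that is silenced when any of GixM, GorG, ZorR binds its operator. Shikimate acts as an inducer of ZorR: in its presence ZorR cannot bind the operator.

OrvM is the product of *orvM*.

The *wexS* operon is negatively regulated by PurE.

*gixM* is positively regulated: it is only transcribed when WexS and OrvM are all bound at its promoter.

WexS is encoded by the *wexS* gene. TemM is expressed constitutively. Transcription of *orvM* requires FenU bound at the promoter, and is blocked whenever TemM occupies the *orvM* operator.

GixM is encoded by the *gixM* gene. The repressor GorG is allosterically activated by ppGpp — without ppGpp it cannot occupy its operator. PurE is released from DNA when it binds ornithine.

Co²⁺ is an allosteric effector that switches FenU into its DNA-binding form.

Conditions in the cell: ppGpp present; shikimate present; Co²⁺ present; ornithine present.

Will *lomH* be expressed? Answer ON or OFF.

OFF

Ornithine is present, so PurE is inactive.
With no repressor bound, *wexS* is transcribed.
So WexS is produced and active.
TemM is produced constitutively and is active.
Co²⁺ is present, so FenU is active.
With repressor TemM bound, *orvM* is not transcribed.
So OrvM is not produced.
Required activator OrvM is absent, so *gixM* is not transcribed.
So GixM is not produced.
ppGpp is present, so GorG is active.
Shikimate is present, so ZorR is inactive.
With repressor GorG bound, *lomH* is not transcribed.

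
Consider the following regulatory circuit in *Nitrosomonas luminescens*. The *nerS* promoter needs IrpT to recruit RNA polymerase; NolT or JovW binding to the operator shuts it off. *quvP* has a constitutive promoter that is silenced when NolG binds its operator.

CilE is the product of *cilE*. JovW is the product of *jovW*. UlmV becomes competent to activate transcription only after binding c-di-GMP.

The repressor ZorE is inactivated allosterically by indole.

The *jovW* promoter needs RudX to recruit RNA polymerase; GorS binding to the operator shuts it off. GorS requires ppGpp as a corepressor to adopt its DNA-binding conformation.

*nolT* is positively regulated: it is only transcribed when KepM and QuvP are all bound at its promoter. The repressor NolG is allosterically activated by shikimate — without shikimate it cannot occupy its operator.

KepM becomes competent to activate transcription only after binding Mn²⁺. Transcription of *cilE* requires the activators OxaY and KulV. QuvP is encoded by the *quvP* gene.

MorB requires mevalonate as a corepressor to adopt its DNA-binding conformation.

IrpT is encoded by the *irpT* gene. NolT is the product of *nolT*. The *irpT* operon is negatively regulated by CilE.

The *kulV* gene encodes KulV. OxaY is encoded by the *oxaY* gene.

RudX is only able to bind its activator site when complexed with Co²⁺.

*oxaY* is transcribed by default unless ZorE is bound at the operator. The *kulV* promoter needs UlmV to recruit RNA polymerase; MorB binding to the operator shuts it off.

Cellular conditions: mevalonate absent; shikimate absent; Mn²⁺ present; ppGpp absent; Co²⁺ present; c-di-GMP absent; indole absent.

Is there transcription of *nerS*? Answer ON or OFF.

OFF

Mn²⁺ is present, so KepM is active.
Shikimate is absent, so NolG is inactive.
With no repressor bound, *quvP* is transcribed.
So QuvP is produced and active.
No repressor is bound and KepM and QuvP are active, so *nolT* is transcribed.
So NolT is produced and active.
Indole is absent, so ZorE is active.
With repressor ZorE bound, *oxaY* is not transcribed.
So OxaY is not produced.
c-di-GMP is absent, so UlmV is inactive.
Mevalonate is absent, so MorB is inactive.
Required activator UlmV is absent, so *kulV* is not transcribed.
So KulV is not produced.
Required activator OxaY is absent, so *cilE* is not transcribed.
So CilE is not produced.
With no repressor bound, *irpT* is transcribed.
So IrpT is produced and active.
Co²⁺ is present, so RudX is active.
ppGpp is absent, so GorS is inactive.
No repressor is bound and RudX is active, so *jovW* is transcribed.
So JovW is produced and active.
With repressor NolT bound, *nerS* is not transcribed.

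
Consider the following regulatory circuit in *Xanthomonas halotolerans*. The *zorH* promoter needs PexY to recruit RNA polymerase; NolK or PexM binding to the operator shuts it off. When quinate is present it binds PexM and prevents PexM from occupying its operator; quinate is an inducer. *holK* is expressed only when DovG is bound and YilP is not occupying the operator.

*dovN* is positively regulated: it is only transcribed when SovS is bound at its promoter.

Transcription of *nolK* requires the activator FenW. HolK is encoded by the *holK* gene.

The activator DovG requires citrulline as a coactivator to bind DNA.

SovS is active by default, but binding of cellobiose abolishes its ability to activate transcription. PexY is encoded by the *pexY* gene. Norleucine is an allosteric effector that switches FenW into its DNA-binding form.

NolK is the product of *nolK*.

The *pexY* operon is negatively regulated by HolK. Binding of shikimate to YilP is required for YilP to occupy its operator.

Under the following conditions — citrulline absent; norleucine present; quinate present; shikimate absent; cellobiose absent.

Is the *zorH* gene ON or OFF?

OFF

Citrulline is absent, so DovG is inactive.
Shikimate is absent, so YilP is inactive.
Required activator DovG is absent, so *holK* is not transcribed.
So HolK is not produced.
With no repressor bound, *pexY* is transcribed.
So PexY is produced and active.
Norleucine is present, so FenW is active.
No repressor is bound and FenW is active, so *nolK* is transcribed.
So NolK is produced and active.
Quinate is present, so PexM is inactive.
With repressor NolK bound, *zorH* is not transcribed.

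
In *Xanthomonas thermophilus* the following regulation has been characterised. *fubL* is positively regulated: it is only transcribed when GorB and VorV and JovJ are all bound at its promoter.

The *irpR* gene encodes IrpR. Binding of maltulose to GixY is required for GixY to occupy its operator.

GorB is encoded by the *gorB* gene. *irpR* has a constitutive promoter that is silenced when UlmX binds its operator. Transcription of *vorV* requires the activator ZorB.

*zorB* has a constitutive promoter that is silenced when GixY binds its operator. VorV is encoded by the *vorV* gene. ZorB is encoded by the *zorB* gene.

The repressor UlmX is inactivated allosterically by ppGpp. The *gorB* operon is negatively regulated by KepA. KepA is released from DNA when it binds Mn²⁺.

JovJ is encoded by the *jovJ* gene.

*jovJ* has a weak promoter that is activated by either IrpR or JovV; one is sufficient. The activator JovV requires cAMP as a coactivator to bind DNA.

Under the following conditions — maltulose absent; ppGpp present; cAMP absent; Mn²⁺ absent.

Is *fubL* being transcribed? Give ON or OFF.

OFF

Mn²⁺ is absent, so KepA is active.
With repressor KepA bound, *gorB* is not transcribed.
So GorB is not produced.
Maltulose is absent, so GixY is inactive.
With no repressor bound, *zorB* is transcribed.
So ZorB is produced and active.
No repressor is bound and ZorB is active, so *vorV* is transcribed.
So VorV is produced and active.
ppGpp is present, so UlmX is inactive.
With no repressor bound, *irpR* is transcribed.
So IrpR is produced and active.
cAMP is absent, so JovV is inactive.
Activator IrpR is present, so *jovJ* is transcribed.
So JovJ is produced and active.
Required activator GorB is absent, so *fubL* is not transcribed.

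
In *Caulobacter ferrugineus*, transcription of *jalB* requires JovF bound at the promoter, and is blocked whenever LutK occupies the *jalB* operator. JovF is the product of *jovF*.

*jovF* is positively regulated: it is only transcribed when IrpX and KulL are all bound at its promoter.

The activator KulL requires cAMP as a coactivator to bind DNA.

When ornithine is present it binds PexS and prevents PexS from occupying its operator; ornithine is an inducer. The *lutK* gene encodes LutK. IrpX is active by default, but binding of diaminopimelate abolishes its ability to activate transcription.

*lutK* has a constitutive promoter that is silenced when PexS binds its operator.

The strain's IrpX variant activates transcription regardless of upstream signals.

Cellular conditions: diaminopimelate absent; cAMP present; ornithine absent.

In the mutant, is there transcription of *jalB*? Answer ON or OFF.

ON

Ornithine is absent, so PexS is active.
With repressor PexS bound, *lutK* is not transcribed.
So LutK is not produced.
IrpX is constitutively active in this strain.
cAMP is present, so KulL is active.
No repressor is bound and IrpX and KulL are active, so *jovF* is transcribed.
So JovF is produced and active.
No repressor is bound and JovF is active, so *jalB* is transcribed.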